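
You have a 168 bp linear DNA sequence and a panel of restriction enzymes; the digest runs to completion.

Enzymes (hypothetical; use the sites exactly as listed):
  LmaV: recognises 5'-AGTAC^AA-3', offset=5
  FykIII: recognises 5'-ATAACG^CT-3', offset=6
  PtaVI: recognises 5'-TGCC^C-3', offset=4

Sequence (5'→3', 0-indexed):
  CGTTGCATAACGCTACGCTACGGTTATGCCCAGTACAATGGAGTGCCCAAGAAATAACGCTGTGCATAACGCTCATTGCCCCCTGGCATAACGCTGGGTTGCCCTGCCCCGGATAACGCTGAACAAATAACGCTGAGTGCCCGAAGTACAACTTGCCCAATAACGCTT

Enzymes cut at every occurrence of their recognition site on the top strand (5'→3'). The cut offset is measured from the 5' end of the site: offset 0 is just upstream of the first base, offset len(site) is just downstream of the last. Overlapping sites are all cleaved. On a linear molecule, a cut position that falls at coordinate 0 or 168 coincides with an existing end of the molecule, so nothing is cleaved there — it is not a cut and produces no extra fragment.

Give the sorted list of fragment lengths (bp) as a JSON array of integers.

[3,5,6,8,8,8,9,9,10,10,11,12,12,12,13,14,18]

Scan for sites:
  LmaV AGTACAA/5: at [31, 144] ⇒ [36, 149]
  FykIII ATAACGCT/6: at [6, 53, 65, 87, 112, 126, 159] ⇒ [12, 59, 71, 93, 118, 132, 165]
  PtaVI TGCCC/4: at [26, 43, 76, 99, 104, 137, 153] ⇒ [30, 47, 80, 103, 108, 141, 157]

All cut coordinates (distinct, sorted): [12, 30, 36, 47, 59, 71, 80, 93, 103, 108, 118, 132, 141, 149, 157, 165]

Fragment lengths:
  [0,12): 12 bp
  [12,30): 18 bp
  [30,36): 6 bp
  [36,47): 11 bp
  [47,59): 12 bp
  [59,71): 12 bp
  [71,80): 9 bp
  [80,93): 13 bp
  [93,103): 10 bp
  [103,108): 5 bp
  [108,118): 10 bp
  [118,132): 14 bp
  [132,141): 9 bp
  [141,149): 8 bp
  [149,157): 8 bp
  [157,165): 8 bp
  [165,168): 3 bp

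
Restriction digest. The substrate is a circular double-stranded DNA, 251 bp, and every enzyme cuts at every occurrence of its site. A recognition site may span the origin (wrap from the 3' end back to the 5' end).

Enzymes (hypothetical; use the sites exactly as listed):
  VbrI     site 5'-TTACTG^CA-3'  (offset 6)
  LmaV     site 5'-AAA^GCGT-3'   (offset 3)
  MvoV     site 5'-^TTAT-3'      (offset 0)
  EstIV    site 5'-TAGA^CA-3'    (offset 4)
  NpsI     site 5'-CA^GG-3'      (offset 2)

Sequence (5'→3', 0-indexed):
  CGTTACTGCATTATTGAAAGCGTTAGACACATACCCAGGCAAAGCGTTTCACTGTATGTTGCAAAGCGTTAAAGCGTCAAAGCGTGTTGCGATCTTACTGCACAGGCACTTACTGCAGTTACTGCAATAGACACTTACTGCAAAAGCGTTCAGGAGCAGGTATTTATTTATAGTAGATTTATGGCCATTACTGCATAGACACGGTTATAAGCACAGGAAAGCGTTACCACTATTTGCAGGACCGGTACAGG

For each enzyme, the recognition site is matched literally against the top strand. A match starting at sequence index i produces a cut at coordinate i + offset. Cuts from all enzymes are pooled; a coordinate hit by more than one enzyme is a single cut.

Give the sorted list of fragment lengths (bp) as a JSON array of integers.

Site scan:
  VbrI (TTACTGCA, off=6): starts [2, 94, 109, 118, 134, 187] → cuts [8, 100, 115, 124, 140, 193]
  LmaV (AAAGCGT, off=3): starts [16, 40, 62, 70, 78, 142, 217] → cuts [19, 43, 65, 73, 81, 145, 220]
  MvoV (TTAT, off=0): starts [10, 163, 167, 178, 204] → cuts [10, 163, 167, 178, 204]
  EstIV (TAGACA, off=4): starts [23, 127, 195] → cuts [27, 131, 199]
  NpsI (CAGG, off=2): starts [35, 102, 150, 156, 213, 236, 247] → cuts [37, 104, 152, 158, 215, 238, 249]

Pooled cuts: [8, 10, 19, 27, 37, 43, 65, 73, 81, 100, 104, 115, 124, 131, 140, 145, 152, 158, 163, 167, 178, 193, 199, 204, 215, 220, 238, 249]

Fragment lengths:
  8→10: 2 bp
  10→19: 9 bp
  19→27: 8 bp
  27→37: 10 bp
  37→43: 6 bp
  43→65: 22 bp
  65→73: 8 bp
  73→81: 8 bp
  81→100: 19 bp
  100→104: 4 bp
  104→115: 11 bp
  115→124: 9 bp
  124→131: 7 bp
  131→140: 9 bp
  140→145: 5 bp
  145→152: 7 bp
  152→158: 6 bp
  158→163: 5 bp
  163→167: 4 bp
  167→178: 11 bp
  178→193: 15 bp
  193→199: 6 bp
  199→204: 5 bp
  204→215: 11 bp
  215→220: 5 bp
  220→238: 18 bp
  238→249: 11 bp
  249→8 (wrap): 251-249+8 = 10 bp

[2,4,4,5,5,5,5,6,6,6,7,7,8,8,8,9,9,9,10,10,11,11,11,11,15,18,19,22]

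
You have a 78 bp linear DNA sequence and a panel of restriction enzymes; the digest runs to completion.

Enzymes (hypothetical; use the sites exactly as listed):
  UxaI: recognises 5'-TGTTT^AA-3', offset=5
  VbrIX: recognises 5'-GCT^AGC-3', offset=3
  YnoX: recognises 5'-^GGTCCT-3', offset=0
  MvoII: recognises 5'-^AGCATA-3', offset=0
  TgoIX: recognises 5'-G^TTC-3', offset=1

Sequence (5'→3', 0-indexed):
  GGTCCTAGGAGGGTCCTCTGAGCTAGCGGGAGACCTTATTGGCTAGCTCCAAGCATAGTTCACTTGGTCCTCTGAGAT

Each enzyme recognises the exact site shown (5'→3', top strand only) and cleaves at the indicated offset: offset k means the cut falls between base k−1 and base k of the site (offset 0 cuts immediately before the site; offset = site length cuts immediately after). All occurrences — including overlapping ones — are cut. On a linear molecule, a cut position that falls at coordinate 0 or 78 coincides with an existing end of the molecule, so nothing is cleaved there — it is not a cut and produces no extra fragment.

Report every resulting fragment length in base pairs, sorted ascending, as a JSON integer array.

Scan for sites:
  UxaI (TGTTTAA, off=5): no sites
  VbrIX GCTAGC/3: at [21, 41] ⇒ [24, 44]
  YnoX GGTCCT/0: at [0, 11, 65] ⇒ [11, 65] (position 0 is a terminus of the linear molecule — no cut)
  MvoII AGCATA/0: at [51] ⇒ [51]
  TgoIX GTTC/1: at [57] ⇒ [58]

All cut coordinates (distinct, sorted): [11, 24, 44, 51, 58, 65]

Fragments:
  [0,11): 11 bp
  [11,24): 13 bp
  [24,44): 20 bp
  [44,51): 7 bp
  [51,58): 7 bp
  [58,65): 7 bp
  [65,78): 13 bp

[7,7,7,11,13,13,20]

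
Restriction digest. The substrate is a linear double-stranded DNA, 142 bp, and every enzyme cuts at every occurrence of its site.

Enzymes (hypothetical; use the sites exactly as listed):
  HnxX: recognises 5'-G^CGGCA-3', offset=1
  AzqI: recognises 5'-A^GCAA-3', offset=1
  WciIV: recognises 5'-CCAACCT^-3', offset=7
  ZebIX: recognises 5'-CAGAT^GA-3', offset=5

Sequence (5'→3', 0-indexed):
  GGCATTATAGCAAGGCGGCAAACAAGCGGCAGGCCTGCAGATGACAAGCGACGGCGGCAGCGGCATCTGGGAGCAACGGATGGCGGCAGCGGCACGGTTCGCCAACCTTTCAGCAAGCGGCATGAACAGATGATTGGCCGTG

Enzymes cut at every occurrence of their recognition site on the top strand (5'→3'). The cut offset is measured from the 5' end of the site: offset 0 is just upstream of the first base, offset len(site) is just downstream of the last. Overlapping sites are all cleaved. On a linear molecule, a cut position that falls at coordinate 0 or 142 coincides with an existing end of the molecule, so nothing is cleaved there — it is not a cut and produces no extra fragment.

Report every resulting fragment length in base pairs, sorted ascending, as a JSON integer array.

Scan for sites:
  HnxX GCGGCA/1: at [14, 25, 53, 59, 82, 88, 116] ⇒ [15, 26, 54, 60, 83, 89, 117]
  AzqI AGCAA/1: at [8, 71, 111] ⇒ [9, 72, 112]
  WciIV CCAACCT/7: at [101] ⇒ [108]
  ZebIX CAGATGA/5: at [37, 126] ⇒ [42, 131]

Pooled cuts: [9, 15, 26, 42, 54, 60, 72, 83, 89, 108, 112, 117, 131]

Fragment lengths:
  [0,9): 9 bp
  [9,15): 6 bp
  [15,26): 11 bp
  [26,42): 16 bp
  [42,54): 12 bp
  [54,60): 6 bp
  [60,72): 12 bp
  [72,83): 11 bp
  [83,89): 6 bp
  [89,108): 19 bp
  [108,112): 4 bp
  [112,117): 5 bp
  [117,131): 14 bp
  [131,142): 11 bp

[4,5,6,6,6,9,11,11,11,12,12,14,16,19]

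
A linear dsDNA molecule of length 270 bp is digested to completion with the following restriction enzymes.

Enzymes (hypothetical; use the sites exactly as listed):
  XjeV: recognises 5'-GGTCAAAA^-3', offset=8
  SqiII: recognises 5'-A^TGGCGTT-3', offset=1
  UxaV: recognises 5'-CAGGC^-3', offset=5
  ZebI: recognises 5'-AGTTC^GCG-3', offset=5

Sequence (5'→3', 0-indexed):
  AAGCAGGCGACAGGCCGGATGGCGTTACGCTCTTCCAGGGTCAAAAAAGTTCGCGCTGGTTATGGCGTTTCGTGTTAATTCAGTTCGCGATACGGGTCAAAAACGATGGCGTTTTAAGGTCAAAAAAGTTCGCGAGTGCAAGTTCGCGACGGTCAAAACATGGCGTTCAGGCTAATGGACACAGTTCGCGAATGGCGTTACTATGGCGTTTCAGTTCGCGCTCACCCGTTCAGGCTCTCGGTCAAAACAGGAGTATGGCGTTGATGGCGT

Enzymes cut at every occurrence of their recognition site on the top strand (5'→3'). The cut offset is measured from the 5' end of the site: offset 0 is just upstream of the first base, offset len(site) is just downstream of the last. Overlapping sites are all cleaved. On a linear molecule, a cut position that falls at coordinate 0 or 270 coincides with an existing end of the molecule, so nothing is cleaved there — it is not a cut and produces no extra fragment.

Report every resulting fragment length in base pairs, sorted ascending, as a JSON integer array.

[2,4,4,5,6,6,7,8,8,10,11,12,12,13,14,14,15,15,16,18,19,24,27]

Per-enzyme occurrences:
  XjeV (GGTCAAAA, off=8): starts [38, 94, 117, 150, 239] → cuts [46, 102, 125, 158, 247]
  SqiII (ATGGCGTT, off=1): starts [18, 61, 105, 159, 191, 202, 254] → cuts [19, 62, 106, 160, 192, 203, 255]
  UxaV (CAGGC, off=5): starts [3, 10, 167, 230] → cuts [8, 15, 172, 235]
  ZebI (AGTTCGCG, off=5): starts [47, 81, 126, 140, 182, 212] → cuts [52, 86, 131, 145, 187, 217]

All cut coordinates (distinct, sorted): [8, 15, 19, 46, 52, 62, 86, 102, 106, 125, 131, 145, 158, 160, 172, 187, 192, 203, 217, 235, 247, 255]

Fragment lengths:
  [0,8): 8 bp
  [8,15): 7 bp
  [15,19): 4 bp
  [19,46): 27 bp
  [46,52): 6 bp
  [52,62): 10 bp
  [62,86): 24 bp
  [86,102): 16 bp
  [102,106): 4 bp
  [106,125): 19 bp
  [125,131): 6 bp
  [131,145): 14 bp
  [145,158): 13 bp
  [158,160): 2 bp
  [160,172): 12 bp
  [172,187): 15 bp
  [187,192): 5 bp
  [192,203): 11 bp
  [203,217): 14 bp
  [217,235): 18 bp
  [235,247): 12 bp
  [247,255): 8 bp
  [255,270): 15 bp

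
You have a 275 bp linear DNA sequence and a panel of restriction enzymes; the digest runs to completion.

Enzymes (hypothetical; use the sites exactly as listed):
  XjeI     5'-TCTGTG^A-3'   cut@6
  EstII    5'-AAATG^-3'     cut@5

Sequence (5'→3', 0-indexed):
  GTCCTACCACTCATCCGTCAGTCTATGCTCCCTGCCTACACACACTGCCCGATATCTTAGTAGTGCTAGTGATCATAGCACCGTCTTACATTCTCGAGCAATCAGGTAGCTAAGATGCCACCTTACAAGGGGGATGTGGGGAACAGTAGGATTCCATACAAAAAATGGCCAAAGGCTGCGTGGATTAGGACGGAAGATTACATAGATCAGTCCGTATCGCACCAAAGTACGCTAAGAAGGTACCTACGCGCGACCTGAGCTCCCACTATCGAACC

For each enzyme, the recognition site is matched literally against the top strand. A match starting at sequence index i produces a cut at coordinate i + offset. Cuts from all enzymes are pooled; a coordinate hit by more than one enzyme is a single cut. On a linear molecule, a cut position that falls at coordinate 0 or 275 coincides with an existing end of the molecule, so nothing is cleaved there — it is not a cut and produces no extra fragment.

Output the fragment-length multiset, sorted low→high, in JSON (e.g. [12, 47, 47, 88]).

Per-enzyme occurrences:
  XjeI (TCTGTGA, off=6): no sites
  EstII AAATG/5: at [162] ⇒ [167]

All cut coordinates (distinct, sorted): [167]

Fragments:
  [0,167): 167 bp
  [167,275): 108 bp

[108,167]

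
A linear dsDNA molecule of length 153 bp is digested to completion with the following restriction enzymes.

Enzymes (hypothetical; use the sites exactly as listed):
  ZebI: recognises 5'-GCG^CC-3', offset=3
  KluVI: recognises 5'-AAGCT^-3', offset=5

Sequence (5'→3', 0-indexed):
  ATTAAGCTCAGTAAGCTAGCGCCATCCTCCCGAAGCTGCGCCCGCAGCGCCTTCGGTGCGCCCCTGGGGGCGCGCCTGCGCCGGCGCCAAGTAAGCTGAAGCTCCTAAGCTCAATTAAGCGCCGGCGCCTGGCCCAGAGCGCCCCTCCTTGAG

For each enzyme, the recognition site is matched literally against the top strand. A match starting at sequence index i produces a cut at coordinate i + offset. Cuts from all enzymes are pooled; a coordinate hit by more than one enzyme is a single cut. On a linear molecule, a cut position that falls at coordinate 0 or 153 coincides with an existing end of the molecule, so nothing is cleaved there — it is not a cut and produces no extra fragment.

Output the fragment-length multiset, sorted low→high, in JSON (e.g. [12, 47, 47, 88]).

[3,4,6,6,6,6,8,8,9,9,10,11,11,12,14,14,16]

Per-enzyme occurrences:
  ZebI (GCGCC, off=3): starts [18, 37, 46, 57, 71, 77, 83, 118, 124, 138] → cuts [21, 40, 49, 60, 74, 80, 86, 121, 127, 141]
  KluVI (AAGCT, off=5): starts [3, 12, 32, 92, 98, 106] → cuts [8, 17, 37, 97, 103, 111]

All cut coordinates (distinct, sorted): [8, 17, 21, 37, 40, 49, 60, 74, 80, 86, 97, 103, 111, 121, 127, 141]

Fragments:
  [0,8): 8 bp
  [8,17): 9 bp
  [17,21): 4 bp
  [21,37): 16 bp
  [37,40): 3 bp
  [40,49): 9 bp
  [49,60): 11 bp
  [60,74): 14 bp
  [74,80): 6 bp
  [80,86): 6 bp
  [86,97): 11 bp
  [97,103): 6 bp
  [103,111): 8 bp
  [111,121): 10 bp
  [121,127): 6 bp
  [127,141): 14 bp
  [141,153): 12 bp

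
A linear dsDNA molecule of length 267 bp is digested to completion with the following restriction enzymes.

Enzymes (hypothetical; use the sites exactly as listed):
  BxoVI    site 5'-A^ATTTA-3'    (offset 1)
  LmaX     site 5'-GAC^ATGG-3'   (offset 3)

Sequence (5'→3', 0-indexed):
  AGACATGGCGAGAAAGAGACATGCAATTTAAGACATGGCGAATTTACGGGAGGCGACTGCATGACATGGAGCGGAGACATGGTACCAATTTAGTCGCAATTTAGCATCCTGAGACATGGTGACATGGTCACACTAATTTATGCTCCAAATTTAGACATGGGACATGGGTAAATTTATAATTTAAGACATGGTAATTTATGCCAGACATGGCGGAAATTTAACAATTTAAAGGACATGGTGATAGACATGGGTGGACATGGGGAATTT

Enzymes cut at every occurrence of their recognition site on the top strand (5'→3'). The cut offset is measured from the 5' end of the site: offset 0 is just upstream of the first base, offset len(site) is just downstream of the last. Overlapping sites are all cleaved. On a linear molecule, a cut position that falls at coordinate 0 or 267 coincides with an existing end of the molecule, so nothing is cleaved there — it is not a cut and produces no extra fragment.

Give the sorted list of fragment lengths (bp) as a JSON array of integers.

[4,6,7,7,7,8,8,8,8,9,9,9,9,10,11,11,11,12,12,13,13,13,17,21,24]

Per-enzyme occurrences:
  BxoVI AATTTA/1: at [24, 40, 86, 97, 134, 147, 170, 177, 192, 214, 222] ⇒ [25, 41, 87, 98, 135, 148, 171, 178, 193, 215, 223]
  LmaX GACATGG/3: at [1, 31, 62, 75, 112, 120, 153, 160, 184, 203, 231, 243, 253] ⇒ [4, 34, 65, 78, 115, 123, 156, 163, 187, 206, 234, 246, 256]

All cut coordinates (distinct, sorted): [4, 25, 34, 41, 65, 78, 87, 98, 115, 123, 135, 148, 156, 163, 171, 178, 187, 193, 206, 215, 223, 234, 246, 256]

Fragments:
  [0,4): 4 bp
  [4,25): 21 bp
  [25,34): 9 bp
  [34,41): 7 bp
  [41,65): 24 bp
  [65,78): 13 bp
  [78,87): 9 bp
  [87,98): 11 bp
  [98,115): 17 bp
  [115,123): 8 bp
  [123,135): 12 bp
  [135,148): 13 bp
  [148,156): 8 bp
  [156,163): 7 bp
  [163,171): 8 bp
  [171,178): 7 bp
  [178,187): 9 bp
  [187,193): 6 bp
  [193,206): 13 bp
  [206,215): 9 bp
  [215,223): 8 bp
  [223,234): 11 bp
  [234,246): 12 bp
  [246,256): 10 bp
  [256,267): 11 bp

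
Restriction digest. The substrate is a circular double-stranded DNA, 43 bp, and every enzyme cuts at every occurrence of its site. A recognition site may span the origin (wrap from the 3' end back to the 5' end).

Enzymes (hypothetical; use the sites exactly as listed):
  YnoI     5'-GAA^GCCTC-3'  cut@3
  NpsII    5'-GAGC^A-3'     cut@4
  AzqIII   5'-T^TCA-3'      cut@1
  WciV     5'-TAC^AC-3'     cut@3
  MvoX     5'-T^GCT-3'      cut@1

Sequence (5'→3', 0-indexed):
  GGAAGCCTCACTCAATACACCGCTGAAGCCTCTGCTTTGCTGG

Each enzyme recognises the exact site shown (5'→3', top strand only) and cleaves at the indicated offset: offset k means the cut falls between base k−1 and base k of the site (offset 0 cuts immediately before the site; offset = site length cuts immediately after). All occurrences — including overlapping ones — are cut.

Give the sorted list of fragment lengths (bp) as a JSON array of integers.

Site scan:
  YnoI GAAGCCTC/3: at [1, 24] ⇒ [4, 27]
  NpsII (GAGCA, off=4): no sites
  AzqIII (TTCA, off=1): no sites
  WciV TACAC/3: at [15] ⇒ [18]
  MvoX TGCT/1: at [32, 37] ⇒ [33, 38]

Pooled cuts: [4, 18, 27, 33, 38]

Fragment lengths:
  4→18: 14 bp
  18→27: 9 bp
  27→33: 6 bp
  33→38: 5 bp
  38→4 (wrap): 43-38+4 = 9 bp

[5,6,9,9,14]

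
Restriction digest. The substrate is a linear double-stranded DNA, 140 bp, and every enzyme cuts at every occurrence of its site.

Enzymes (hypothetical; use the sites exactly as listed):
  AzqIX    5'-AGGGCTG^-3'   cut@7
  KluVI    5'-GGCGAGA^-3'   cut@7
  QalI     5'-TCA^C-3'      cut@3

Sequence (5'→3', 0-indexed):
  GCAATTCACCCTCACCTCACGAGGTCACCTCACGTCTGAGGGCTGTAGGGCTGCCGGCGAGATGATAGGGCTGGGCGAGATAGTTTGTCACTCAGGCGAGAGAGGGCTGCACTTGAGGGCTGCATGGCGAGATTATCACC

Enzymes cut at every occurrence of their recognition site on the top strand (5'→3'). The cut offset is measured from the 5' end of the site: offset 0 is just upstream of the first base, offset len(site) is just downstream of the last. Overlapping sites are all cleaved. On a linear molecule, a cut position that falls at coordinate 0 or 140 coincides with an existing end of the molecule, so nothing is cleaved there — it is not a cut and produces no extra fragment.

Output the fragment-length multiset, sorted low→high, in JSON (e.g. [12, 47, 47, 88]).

[2,5,5,6,6,7,8,8,8,8,9,10,10,11,11,13,13]

Scan for sites:
  AzqIX (AGGGCTG, off=7): starts [38, 46, 66, 102, 115] → cuts [45, 53, 73, 109, 122]
  KluVI (GGCGAGA, off=7): starts [55, 73, 94, 125] → cuts [62, 80, 101, 132]
  QalI (TCAC, off=3): starts [5, 11, 16, 24, 29, 87, 135] → cuts [8, 14, 19, 27, 32, 90, 138]

All cut coordinates (distinct, sorted): [8, 14, 19, 27, 32, 45, 53, 62, 73, 80, 90, 101, 109, 122, 132, 138]

Fragment lengths:
  [0,8): 8 bp
  [8,14): 6 bp
  [14,19): 5 bp
  [19,27): 8 bp
  [27,32): 5 bp
  [32,45): 13 bp
  [45,53): 8 bp
  [53,62): 9 bp
  [62,73): 11 bp
  [73,80): 7 bp
  [80,90): 10 bp
  [90,101): 11 bp
  [101,109): 8 bp
  [109,122): 13 bp
  [122,132): 10 bp
  [132,138): 6 bp
  [138,140): 2 bp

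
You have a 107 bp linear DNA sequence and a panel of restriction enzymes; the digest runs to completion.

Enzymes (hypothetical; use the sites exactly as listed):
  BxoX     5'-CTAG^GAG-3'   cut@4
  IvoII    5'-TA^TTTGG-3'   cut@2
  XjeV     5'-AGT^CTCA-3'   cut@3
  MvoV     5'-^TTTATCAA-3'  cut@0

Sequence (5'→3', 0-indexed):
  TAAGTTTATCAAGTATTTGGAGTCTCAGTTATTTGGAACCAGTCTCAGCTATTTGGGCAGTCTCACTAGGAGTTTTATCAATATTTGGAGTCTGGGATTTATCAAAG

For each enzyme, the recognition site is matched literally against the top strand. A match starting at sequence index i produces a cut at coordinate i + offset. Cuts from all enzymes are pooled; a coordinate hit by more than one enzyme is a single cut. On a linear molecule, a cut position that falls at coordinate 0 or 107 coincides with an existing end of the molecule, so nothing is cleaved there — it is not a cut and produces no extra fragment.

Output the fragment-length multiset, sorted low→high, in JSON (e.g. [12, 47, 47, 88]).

Site scan:
  BxoX (CTAGGAG, off=4): starts [65] → cuts [69]
  IvoII (TATTTGG, off=2): starts [13, 29, 49, 81] → cuts [15, 31, 51, 83]
  XjeV (AGTCTCA, off=3): starts [20, 40, 58] → cuts [23, 43, 61]
  MvoV (TTTATCAA, off=0): starts [4, 73, 97] → cuts [4, 73, 97]

All cut coordinates (distinct, sorted): [4, 15, 23, 31, 43, 51, 61, 69, 73, 83, 97]

Fragments:
  [0,4): 4 bp
  [4,15): 11 bp
  [15,23): 8 bp
  [23,31): 8 bp
  [31,43): 12 bp
  [43,51): 8 bp
  [51,61): 10 bp
  [61,69): 8 bp
  [69,73): 4 bp
  [73,83): 10 bp
  [83,97): 14 bp
  [97,107): 10 bp

[4,4,8,8,8,8,10,10,10,11,12,14]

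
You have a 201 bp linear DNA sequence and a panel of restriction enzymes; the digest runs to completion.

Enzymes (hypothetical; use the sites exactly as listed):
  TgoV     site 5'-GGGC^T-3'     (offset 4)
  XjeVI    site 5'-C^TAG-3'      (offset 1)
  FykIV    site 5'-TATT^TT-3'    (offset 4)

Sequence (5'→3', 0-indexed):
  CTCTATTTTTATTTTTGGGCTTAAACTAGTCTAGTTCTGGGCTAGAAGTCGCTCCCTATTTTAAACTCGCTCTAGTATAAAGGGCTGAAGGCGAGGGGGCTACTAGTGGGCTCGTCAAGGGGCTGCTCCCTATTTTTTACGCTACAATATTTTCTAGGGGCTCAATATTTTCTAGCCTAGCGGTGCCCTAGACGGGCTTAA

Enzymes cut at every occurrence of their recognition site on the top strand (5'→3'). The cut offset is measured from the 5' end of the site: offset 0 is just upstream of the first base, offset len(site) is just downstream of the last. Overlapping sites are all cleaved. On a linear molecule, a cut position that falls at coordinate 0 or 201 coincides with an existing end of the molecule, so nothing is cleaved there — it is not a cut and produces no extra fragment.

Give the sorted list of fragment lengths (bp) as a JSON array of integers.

[3,3,3,4,5,5,6,6,7,7,7,8,8,9,11,11,11,12,12,13,15,17,18]

Scan for sites:
  TgoV GGGCT/4: at [16, 38, 81, 96, 107, 119, 157, 193] ⇒ [20, 42, 85, 100, 111, 123, 161, 197]
  XjeVI CTAG/1: at [25, 30, 41, 71, 102, 153, 171, 176, 187] ⇒ [26, 31, 42, 72, 103, 154, 172, 177, 188]
  FykIV TATTTT/4: at [3, 9, 56, 130, 147, 165] ⇒ [7, 13, 60, 134, 151, 169]

Pooled cuts: [7, 13, 20, 26, 31, 42, 60, 72, 85, 100, 103, 111, 123, 134, 151, 154, 161, 169, 172, 177, 188, 197]

Fragments:
  [0,7): 7 bp
  [7,13): 6 bp
  [13,20): 7 bp
  [20,26): 6 bp
  [26,31): 5 bp
  [31,42): 11 bp
  [42,60): 18 bp
  [60,72): 12 bp
  [72,85): 13 bp
  [85,100): 15 bp
  [100,103): 3 bp
  [103,111): 8 bp
  [111,123): 12 bp
  [123,134): 11 bp
  [134,151): 17 bp
  [151,154): 3 bp
  [154,161): 7 bp
  [161,169): 8 bp
  [169,172): 3 bp
  [172,177): 5 bp
  [177,188): 11 bp
  [188,197): 9 bp
  [197,201): 4 bp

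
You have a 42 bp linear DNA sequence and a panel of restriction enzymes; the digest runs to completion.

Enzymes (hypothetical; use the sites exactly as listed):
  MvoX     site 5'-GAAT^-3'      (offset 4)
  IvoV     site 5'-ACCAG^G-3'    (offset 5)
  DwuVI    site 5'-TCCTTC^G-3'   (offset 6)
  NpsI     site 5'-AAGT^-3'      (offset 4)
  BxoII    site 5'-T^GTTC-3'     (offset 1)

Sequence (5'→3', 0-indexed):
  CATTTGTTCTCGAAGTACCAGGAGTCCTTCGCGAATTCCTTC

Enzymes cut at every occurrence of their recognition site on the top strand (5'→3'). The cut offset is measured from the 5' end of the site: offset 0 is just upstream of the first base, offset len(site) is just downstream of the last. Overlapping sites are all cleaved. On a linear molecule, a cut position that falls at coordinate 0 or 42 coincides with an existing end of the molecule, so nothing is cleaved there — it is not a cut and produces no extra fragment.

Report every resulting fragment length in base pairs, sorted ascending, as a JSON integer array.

Site scan:
  MvoX GAAT/4: at [32] ⇒ [36]
  IvoV ACCAGG/5: at [16] ⇒ [21]
  DwuVI TCCTTCG/6: at [24] ⇒ [30]
  NpsI AAGT/4: at [12] ⇒ [16]
  BxoII TGTTC/1: at [4] ⇒ [5]

Pooled cuts: [5, 16, 21, 30, 36]

Fragment lengths:
  [0,5): 5 bp
  [5,16): 11 bp
  [16,21): 5 bp
  [21,30): 9 bp
  [30,36): 6 bp
  [36,42): 6 bp

[5,5,6,6,9,11]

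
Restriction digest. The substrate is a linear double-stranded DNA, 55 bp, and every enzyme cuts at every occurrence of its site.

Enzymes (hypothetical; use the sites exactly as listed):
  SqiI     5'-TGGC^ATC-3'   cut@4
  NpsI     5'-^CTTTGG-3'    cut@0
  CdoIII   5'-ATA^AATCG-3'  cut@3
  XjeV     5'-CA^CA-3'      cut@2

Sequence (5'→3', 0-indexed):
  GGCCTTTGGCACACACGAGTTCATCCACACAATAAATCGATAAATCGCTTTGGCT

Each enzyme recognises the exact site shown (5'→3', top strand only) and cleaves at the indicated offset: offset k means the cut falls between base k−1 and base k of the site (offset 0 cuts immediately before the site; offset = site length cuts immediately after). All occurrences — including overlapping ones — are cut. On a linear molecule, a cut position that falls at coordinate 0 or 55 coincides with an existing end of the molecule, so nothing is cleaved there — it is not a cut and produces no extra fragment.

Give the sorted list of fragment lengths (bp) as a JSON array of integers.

Site scan:
  SqiI (TGGCATC, off=4): no sites
  NpsI CTTTGG/0: at [3, 47] ⇒ [3, 47]
  CdoIII ATAAATCG/3: at [31, 39] ⇒ [34, 42]
  XjeV CACA/2: at [9, 11, 25, 27] ⇒ [11, 13, 27, 29]

Pooled cuts: [3, 11, 13, 27, 29, 34, 42, 47]

Fragment lengths:
  [0,3): 3 bp
  [3,11): 8 bp
  [11,13): 2 bp
  [13,27): 14 bp
  [27,29): 2 bp
  [29,34): 5 bp
  [34,42): 8 bp
  [42,47): 5 bp
  [47,55): 8 bp

[2,2,3,5,5,8,8,8,14]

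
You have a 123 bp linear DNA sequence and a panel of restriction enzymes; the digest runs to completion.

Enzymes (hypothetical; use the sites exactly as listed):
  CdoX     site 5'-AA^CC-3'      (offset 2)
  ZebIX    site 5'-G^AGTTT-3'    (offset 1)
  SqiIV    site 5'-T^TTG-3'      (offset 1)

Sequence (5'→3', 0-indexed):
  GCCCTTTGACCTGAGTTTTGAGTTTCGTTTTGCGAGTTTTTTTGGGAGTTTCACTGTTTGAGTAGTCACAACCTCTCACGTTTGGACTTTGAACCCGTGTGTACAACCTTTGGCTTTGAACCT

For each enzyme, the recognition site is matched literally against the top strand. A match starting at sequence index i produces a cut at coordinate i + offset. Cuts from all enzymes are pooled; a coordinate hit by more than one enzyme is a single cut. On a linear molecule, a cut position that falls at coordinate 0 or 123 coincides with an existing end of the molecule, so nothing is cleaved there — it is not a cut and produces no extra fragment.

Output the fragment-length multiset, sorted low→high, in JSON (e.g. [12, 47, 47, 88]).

Per-enzyme occurrences:
  CdoX AACC/2: at [69, 91, 104, 118] ⇒ [71, 93, 106, 120]
  ZebIX GAGTTT/1: at [12, 19, 33, 45] ⇒ [13, 20, 34, 46]
  SqiIV TTTG/1: at [4, 16, 28, 40, 56, 80, 87, 108, 114] ⇒ [5, 17, 29, 41, 57, 81, 88, 109, 115]

Pooled cuts: [5, 13, 17, 20, 29, 34, 41, 46, 57, 71, 81, 88, 93, 106, 109, 115, 120]

Fragment lengths:
  [0,5): 5 bp
  [5,13): 8 bp
  [13,17): 4 bp
  [17,20): 3 bp
  [20,29): 9 bp
  [29,34): 5 bp
  [34,41): 7 bp
  [41,46): 5 bp
  [46,57): 11 bp
  [57,71): 14 bp
  [71,81): 10 bp
  [81,88): 7 bp
  [88,93): 5 bp
  [93,106): 13 bp
  [106,109): 3 bp
  [109,115): 6 bp
  [115,120): 5 bp
  [120,123): 3 bp

[3,3,3,4,5,5,5,5,5,6,7,7,8,9,10,11,13,14]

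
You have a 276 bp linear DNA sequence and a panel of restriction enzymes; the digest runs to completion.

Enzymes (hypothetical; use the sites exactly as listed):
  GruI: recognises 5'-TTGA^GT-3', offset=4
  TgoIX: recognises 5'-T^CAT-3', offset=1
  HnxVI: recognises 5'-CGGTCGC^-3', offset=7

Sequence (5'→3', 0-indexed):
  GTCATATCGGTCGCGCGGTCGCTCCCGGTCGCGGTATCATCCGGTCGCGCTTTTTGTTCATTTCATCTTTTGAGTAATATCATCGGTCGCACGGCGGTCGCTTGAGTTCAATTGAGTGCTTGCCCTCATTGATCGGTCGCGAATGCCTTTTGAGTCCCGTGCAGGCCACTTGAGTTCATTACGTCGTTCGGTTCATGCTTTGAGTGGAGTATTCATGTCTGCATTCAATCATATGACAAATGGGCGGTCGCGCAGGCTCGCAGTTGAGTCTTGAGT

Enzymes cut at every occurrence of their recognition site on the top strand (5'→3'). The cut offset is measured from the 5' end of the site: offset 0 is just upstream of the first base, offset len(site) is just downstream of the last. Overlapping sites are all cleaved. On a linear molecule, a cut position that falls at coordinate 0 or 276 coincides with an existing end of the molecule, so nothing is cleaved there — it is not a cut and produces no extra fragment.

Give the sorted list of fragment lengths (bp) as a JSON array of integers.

Site scan:
  GruI (TTGAGT, off=4): starts [69, 101, 111, 149, 169, 199, 263, 270] → cuts [73, 105, 115, 153, 173, 203, 267, 274]
  TgoIX (TCAT, off=1): starts [1, 36, 57, 62, 79, 125, 175, 192, 212, 228] → cuts [2, 37, 58, 63, 80, 126, 176, 193, 213, 229]
  HnxVI (CGGTCGC, off=7): starts [7, 15, 25, 41, 83, 94, 133, 244] → cuts [14, 22, 32, 48, 90, 101, 140, 251]

All cut coordinates (distinct, sorted): [2, 14, 22, 32, 37, 48, 58, 63, 73, 80, 90, 101, 105, 115, 126, 140, 153, 173, 176, 193, 203, 213, 229, 251, 267, 274]

Fragment lengths:
  [0,2): 2 bp
  [2,14): 12 bp
  [14,22): 8 bp
  [22,32): 10 bp
  [32,37): 5 bp
  [37,48): 11 bp
  [48,58): 10 bp
  [58,63): 5 bp
  [63,73): 10 bp
  [73,80): 7 bp
  [80,90): 10 bp
  [90,101): 11 bp
  [101,105): 4 bp
  [105,115): 10 bp
  [115,126): 11 bp
  [126,140): 14 bp
  [140,153): 13 bp
  [153,173): 20 bp
  [173,176): 3 bp
  [176,193): 17 bp
  [193,203): 10 bp
  [203,213): 10 bp
  [213,229): 16 bp
  [229,251): 22 bp
  [251,267): 16 bp
  [267,274): 7 bp
  [274,276): 2 bp

[2,2,3,4,5,5,7,7,8,10,10,10,10,10,10,10,11,11,11,12,13,14,16,16,17,20,22]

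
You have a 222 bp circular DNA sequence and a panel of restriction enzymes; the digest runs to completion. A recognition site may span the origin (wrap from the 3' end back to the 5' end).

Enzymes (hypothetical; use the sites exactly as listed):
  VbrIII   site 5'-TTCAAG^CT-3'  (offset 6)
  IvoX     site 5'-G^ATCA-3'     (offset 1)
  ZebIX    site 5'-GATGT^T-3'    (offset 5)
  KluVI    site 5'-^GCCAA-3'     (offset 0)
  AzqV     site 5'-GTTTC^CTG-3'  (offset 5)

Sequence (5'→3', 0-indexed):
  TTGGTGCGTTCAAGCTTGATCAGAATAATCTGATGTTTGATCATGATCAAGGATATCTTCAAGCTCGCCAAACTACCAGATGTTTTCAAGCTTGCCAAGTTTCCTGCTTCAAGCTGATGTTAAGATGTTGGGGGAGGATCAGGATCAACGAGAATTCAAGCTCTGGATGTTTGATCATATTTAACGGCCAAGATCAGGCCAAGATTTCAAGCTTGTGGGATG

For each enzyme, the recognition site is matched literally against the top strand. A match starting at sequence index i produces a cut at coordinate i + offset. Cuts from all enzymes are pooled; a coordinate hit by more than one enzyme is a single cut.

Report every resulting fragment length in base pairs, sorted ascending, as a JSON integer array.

[3,3,3,3,4,5,6,6,6,7,7,8,9,10,10,10,12,13,13,14,17,17,18,18]

Per-enzyme occurrences:
  VbrIII (TTCAAGCT, off=6): starts [8, 57, 84, 107, 154, 205] → cuts [14, 63, 90, 113, 160, 211]
  IvoX (GATCA, off=1): starts [17, 38, 44, 136, 142, 172, 191] → cuts [18, 39, 45, 137, 143, 173, 192]
  ZebIX (GATGTT, off=5): starts [31, 78, 115, 123, 165, 218] → cuts [1, 36, 83, 120, 128, 170]
  KluVI (GCCAA, off=0): starts [66, 93, 186, 197] → cuts [66, 93, 186, 197]
  AzqV (GTTTCCTG, off=5): starts [98] → cuts [103]

All cut coordinates (distinct, sorted): [1, 14, 18, 36, 39, 45, 63, 66, 83, 90, 93, 103, 113, 120, 128, 137, 143, 160, 170, 173, 186, 192, 197, 211]

Fragment lengths:
  1→14: 13 bp
  14→18: 4 bp
  18→36: 18 bp
  36→39: 3 bp
  39→45: 6 bp
  45→63: 18 bp
  63→66: 3 bp
  66→83: 17 bp
  83→90: 7 bp
  90→93: 3 bp
  93→103: 10 bp
  103→113: 10 bp
  113→120: 7 bp
  120→128: 8 bp
  128→137: 9 bp
  137→143: 6 bp
  143→160: 17 bp
  160→170: 10 bp
  170→173: 3 bp
  173→186: 13 bp
  186→192: 6 bp
  192→197: 5 bp
  197→211: 14 bp
  211→1 (wrap): 222-211+1 = 12 bp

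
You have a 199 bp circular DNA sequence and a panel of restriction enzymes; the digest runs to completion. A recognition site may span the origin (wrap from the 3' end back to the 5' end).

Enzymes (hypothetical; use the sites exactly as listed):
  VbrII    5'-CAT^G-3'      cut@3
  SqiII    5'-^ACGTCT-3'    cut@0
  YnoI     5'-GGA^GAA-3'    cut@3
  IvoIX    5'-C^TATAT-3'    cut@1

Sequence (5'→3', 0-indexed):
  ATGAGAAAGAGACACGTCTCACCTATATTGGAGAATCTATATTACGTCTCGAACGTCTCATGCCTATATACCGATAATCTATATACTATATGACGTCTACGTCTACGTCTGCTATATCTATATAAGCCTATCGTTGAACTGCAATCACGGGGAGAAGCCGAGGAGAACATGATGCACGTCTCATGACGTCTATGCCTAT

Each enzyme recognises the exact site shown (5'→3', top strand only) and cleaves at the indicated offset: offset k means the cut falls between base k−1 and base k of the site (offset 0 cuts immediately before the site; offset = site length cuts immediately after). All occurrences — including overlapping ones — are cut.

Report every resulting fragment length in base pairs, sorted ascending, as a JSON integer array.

[1,3,5,5,6,6,6,6,6,6,7,8,9,9,9,9,10,11,11,15,16,35]

Site scan:
  VbrII (CATG, off=3): starts [58, 167, 181] → cuts [61, 170, 184]
  SqiII (ACGTCT, off=0): starts [13, 43, 52, 92, 98, 104, 175, 185] → cuts [13, 43, 52, 92, 98, 104, 175, 185]
  YnoI (GGAGAA, off=3): starts [29, 150, 161] → cuts [32, 153, 164]
  IvoIX (CTATAT, off=1): starts [22, 36, 63, 78, 85, 111, 117, 195] → cuts [23, 37, 64, 79, 86, 112, 118, 196]

Pooled cuts: [13, 23, 32, 37, 43, 52, 61, 64, 79, 86, 92, 98, 104, 112, 118, 153, 164, 170, 175, 184, 185, 196]

Fragment lengths:
  13→23: 10 bp
  23→32: 9 bp
  32→37: 5 bp
  37→43: 6 bp
  43→52: 9 bp
  52→61: 9 bp
  61→64: 3 bp
  64→79: 15 bp
  79→86: 7 bp
  86→92: 6 bp
  92→98: 6 bp
  98→104: 6 bp
  104→112: 8 bp
  112→118: 6 bp
  118→153: 35 bp
  153→164: 11 bp
  164→170: 6 bp
  170→175: 5 bp
  175→184: 9 bp
  184→185: 1 bp
  185→196: 11 bp
  196→13 (wrap): 199-196+13 = 16 bp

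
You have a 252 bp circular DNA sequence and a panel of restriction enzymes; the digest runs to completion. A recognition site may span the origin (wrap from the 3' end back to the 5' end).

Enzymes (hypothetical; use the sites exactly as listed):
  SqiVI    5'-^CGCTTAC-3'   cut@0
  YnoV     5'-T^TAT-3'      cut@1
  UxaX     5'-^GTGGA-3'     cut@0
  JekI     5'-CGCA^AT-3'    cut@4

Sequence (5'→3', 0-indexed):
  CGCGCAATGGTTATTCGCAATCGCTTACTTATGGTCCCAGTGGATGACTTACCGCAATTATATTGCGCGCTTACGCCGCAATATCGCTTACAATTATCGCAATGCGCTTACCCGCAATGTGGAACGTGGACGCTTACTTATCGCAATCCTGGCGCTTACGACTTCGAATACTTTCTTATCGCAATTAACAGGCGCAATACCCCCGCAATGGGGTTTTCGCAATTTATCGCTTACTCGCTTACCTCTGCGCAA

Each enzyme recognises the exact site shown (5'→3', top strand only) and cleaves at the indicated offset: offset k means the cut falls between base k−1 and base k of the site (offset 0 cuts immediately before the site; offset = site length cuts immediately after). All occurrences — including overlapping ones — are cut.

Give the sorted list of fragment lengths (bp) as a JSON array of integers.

Scan for sites:
  SqiVI CGCTTAC/0: at [21, 67, 84, 104, 130, 152, 227, 235] ⇒ [21, 67, 84, 104, 130, 152, 227, 235]
  YnoV TTAT/1: at [10, 28, 57, 93, 137, 175, 223] ⇒ [11, 29, 58, 94, 138, 176, 224]
  UxaX GTGGA/0: at [39, 118, 125] ⇒ [39, 118, 125]
  JekI CGCAAT/4: at [2, 15, 52, 76, 97, 112, 141, 179, 192, 203, 217] ⇒ [6, 19, 56, 80, 101, 116, 145, 183, 196, 207, 221]

Pooled cuts: [6, 11, 19, 21, 29, 39, 56, 58, 67, 80, 84, 94, 101, 104, 116, 118, 125, 130, 138, 145, 152, 176, 183, 196, 207, 221, 224, 227, 235]

Fragment lengths:
  6→11: 5 bp
  11→19: 8 bp
  19→21: 2 bp
  21→29: 8 bp
  29→39: 10 bp
  39→56: 17 bp
  56→58: 2 bp
  58→67: 9 bp
  67→80: 13 bp
  80→84: 4 bp
  84→94: 10 bp
  94→101: 7 bp
  101→104: 3 bp
  104→116: 12 bp
  116→118: 2 bp
  118→125: 7 bp
  125→130: 5 bp
  130→138: 8 bp
  138→145: 7 bp
  145→152: 7 bp
  152→176: 24 bp
  176→183: 7 bp
  183→196: 13 bp
  196→207: 11 bp
  207→221: 14 bp
  221→224: 3 bp
  224→227: 3 bp
  227→235: 8 bp
  235→6 (wrap): 252-235+6 = 23 bp

[2,2,2,3,3,3,4,5,5,7,7,7,7,7,8,8,8,8,9,10,10,11,12,13,13,14,17,23,24]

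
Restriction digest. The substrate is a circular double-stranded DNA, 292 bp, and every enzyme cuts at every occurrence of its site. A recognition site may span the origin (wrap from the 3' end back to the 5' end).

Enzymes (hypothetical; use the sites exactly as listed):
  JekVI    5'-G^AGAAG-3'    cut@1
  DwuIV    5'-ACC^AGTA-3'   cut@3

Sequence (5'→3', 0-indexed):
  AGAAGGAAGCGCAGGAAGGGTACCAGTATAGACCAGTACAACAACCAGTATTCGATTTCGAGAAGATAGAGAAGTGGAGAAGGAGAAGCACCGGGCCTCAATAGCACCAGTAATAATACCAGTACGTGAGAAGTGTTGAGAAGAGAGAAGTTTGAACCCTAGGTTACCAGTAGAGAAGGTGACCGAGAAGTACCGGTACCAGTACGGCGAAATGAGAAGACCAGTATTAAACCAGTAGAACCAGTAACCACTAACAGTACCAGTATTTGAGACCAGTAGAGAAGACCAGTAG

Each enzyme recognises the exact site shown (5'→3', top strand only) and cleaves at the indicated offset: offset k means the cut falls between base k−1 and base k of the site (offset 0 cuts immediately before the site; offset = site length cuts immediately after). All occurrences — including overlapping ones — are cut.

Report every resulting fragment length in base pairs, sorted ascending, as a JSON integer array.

Site scan:
  JekVI GAGAAG/1: at [59, 68, 76, 82, 127, 137, 144, 172, 184, 213, 278, 291] ⇒ [0, 60, 69, 77, 83, 128, 138, 145, 173, 185, 214, 279]
  DwuIV ACCAGTA/3: at [21, 31, 43, 105, 117, 165, 197, 219, 230, 239, 258, 271, 284] ⇒ [24, 34, 46, 108, 120, 168, 200, 222, 233, 242, 261, 274, 287]

All cut coordinates (distinct, sorted): [0, 24, 34, 46, 60, 69, 77, 83, 108, 120, 128, 138, 145, 168, 173, 185, 200, 214, 222, 233, 242, 261, 274, 279, 287]

Fragments:
  0→24: 24 bp
  24→34: 10 bp
  34→46: 12 bp
  46→60: 14 bp
  60→69: 9 bp
  69→77: 8 bp
  77→83: 6 bp
  83→108: 25 bp
  108→120: 12 bp
  120→128: 8 bp
  128→138: 10 bp
  138→145: 7 bp
  145→168: 23 bp
  168→173: 5 bp
  173→185: 12 bp
  185→200: 15 bp
  200→214: 14 bp
  214→222: 8 bp
  222→233: 11 bp
  233→242: 9 bp
  242→261: 19 bp
  261→274: 13 bp
  274→279: 5 bp
  279→287: 8 bp
  287→0 (wrap): 292-287+0 = 5 bp

[5,5,5,6,7,8,8,8,8,9,9,10,10,11,12,12,12,13,14,14,15,19,23,24,25]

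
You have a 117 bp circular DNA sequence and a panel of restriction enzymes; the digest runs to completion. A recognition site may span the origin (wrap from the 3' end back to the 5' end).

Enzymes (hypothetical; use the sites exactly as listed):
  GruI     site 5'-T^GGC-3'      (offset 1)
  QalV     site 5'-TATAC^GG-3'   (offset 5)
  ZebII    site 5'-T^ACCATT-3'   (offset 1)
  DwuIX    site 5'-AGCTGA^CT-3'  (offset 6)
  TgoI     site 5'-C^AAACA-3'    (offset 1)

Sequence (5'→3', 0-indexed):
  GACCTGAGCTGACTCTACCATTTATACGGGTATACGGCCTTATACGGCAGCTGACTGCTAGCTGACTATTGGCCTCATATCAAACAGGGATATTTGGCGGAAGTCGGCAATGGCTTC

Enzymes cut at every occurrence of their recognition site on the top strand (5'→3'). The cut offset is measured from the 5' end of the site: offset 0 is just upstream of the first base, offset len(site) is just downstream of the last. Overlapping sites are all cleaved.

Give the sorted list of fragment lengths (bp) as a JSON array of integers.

Site scan:
  GruI TGGC/1: at [69, 94, 110] ⇒ [70, 95, 111]
  QalV TATACGG/5: at [22, 30, 40] ⇒ [27, 35, 45]
  ZebII TACCATT/1: at [15] ⇒ [16]
  DwuIX AGCTGACT/6: at [6, 48, 59] ⇒ [12, 54, 65]
  TgoI CAAACA/1: at [80] ⇒ [81]

All cut coordinates (distinct, sorted): [12, 16, 27, 35, 45, 54, 65, 70, 81, 95, 111]

Fragments:
  12→16: 4 bp
  16→27: 11 bp
  27→35: 8 bp
  35→45: 10 bp
  45→54: 9 bp
  54→65: 11 bp
  65→70: 5 bp
  70→81: 11 bp
  81→95: 14 bp
  95→111: 16 bp
  111→12 (wrap): 117-111+12 = 18 bp

[4,5,8,9,10,11,11,11,14,16,18]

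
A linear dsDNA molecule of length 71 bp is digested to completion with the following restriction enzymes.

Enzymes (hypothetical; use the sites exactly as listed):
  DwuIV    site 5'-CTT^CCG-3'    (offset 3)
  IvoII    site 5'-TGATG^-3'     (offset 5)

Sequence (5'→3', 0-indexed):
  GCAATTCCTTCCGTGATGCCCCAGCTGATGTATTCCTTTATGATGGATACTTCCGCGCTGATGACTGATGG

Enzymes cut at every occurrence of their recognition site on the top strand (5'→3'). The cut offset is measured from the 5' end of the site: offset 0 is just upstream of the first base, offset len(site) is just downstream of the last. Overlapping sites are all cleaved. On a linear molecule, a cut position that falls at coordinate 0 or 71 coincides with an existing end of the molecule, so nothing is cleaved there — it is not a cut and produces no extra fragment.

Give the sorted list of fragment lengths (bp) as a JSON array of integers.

Per-enzyme occurrences:
  DwuIV CTTCCG/3: at [7, 49] ⇒ [10, 52]
  IvoII TGATG/5: at [13, 25, 40, 58, 65] ⇒ [18, 30, 45, 63, 70]

Pooled cuts: [10, 18, 30, 45, 52, 63, 70]

Fragment lengths:
  [0,10): 10 bp
  [10,18): 8 bp
  [18,30): 12 bp
  [30,45): 15 bp
  [45,52): 7 bp
  [52,63): 11 bp
  [63,70): 7 bp
  [70,71): 1 bp

[1,7,7,8,10,11,12,15]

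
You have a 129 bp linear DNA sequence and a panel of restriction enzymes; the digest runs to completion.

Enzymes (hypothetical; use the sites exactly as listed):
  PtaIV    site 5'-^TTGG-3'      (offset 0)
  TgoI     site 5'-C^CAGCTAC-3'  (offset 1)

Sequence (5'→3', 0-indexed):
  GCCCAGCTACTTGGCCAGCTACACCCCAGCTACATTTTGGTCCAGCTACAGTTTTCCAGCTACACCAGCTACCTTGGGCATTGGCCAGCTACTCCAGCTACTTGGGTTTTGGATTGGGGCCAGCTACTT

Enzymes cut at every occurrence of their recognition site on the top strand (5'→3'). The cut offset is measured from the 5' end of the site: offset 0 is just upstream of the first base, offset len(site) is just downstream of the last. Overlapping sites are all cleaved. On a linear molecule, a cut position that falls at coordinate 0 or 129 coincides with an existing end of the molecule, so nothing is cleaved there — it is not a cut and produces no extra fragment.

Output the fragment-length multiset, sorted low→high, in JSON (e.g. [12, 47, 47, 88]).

Per-enzyme occurrences:
  PtaIV (TTGG, off=0): starts [10, 36, 73, 80, 101, 108, 113] → cuts [10, 36, 73, 80, 101, 108, 113]
  TgoI (CCAGCTAC, off=1): starts [2, 14, 25, 41, 55, 64, 84, 93, 119] → cuts [3, 15, 26, 42, 56, 65, 85, 94, 120]

All cut coordinates (distinct, sorted): [3, 10, 15, 26, 36, 42, 56, 65, 73, 80, 85, 94, 101, 108, 113, 120]

Fragment lengths:
  [0,3): 3 bp
  [3,10): 7 bp
  [10,15): 5 bp
  [15,26): 11 bp
  [26,36): 10 bp
  [36,42): 6 bp
  [42,56): 14 bp
  [56,65): 9 bp
  [65,73): 8 bp
  [73,80): 7 bp
  [80,85): 5 bp
  [85,94): 9 bp
  [94,101): 7 bp
  [101,108): 7 bp
  [108,113): 5 bp
  [113,120): 7 bp
  [120,129): 9 bp

[3,5,5,5,6,7,7,7,7,7,8,9,9,9,10,11,14]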